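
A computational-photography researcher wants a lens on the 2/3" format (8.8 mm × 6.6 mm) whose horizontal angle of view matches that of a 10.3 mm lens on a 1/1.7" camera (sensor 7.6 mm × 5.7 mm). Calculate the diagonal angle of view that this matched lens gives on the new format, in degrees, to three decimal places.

Equal horizontal AOV ⇒ f₂ = f₁ · 8.8/7.6 = 10.3 × 1.15789 ≈ 11.9263 mm.
Sensor diagonal = √(8.8² + 6.6²) = √121.0000 ≈ 11.0000 mm.
Diagonal AOV on the new format = 2·arctan(11.0000 / (2 × 11.9263)) = 2·arctan(0.46117) ≈ 49.5150°.

49.515°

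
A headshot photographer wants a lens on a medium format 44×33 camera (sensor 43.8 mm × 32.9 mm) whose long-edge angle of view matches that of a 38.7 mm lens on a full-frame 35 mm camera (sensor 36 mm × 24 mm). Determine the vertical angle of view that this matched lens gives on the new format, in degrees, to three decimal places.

Equal long-edge AOV ⇒ f₂ = f₁ · 43.8/36 = 38.7 × 1.21667 ≈ 47.0850 mm.
Vertical AOV on the new format = 2·arctan(32.9 / (2 × 47.0850)) = 2·arctan(0.34937) ≈ 38.5156°.

38.516°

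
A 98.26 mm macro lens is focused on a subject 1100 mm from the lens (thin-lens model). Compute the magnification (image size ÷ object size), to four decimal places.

Thin lens: 1/f = 1/dₒ + 1/dᵢ → 1/dᵢ = 1/98.26 − 1/1100 = 0.0092680 mm⁻¹, so dᵢ ≈ 107.8983 mm.
Magnification m = dᵢ/dₒ = 107.8983/1100 ≈ 0.09809.

0.0981×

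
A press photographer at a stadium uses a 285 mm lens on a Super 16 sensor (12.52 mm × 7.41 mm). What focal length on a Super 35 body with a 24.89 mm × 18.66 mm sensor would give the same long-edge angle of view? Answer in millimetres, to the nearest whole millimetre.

Equal angle of view means equal width/f ratio, so f₂ = f₁ · (width₂/width₁) = 285 × 24.89/12.52.
f₂ = 285 × 1.98802 ≈ 566.585 mm.

567 mm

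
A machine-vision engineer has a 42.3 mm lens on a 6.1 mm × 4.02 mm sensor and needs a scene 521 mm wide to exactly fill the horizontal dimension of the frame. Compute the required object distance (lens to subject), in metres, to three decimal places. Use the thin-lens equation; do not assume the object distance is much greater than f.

3.655 m

Magnification m = w/W = dᵢ/dₒ; combined with 1/f = 1/dₒ + 1/dᵢ this gives dₒ = f·(1 + W/w).
dₒ = 42.3 mm × (1 + 521/6.1) = 42.3 × 86.4098 ≈ 3655.136 mm = 3.65514 m.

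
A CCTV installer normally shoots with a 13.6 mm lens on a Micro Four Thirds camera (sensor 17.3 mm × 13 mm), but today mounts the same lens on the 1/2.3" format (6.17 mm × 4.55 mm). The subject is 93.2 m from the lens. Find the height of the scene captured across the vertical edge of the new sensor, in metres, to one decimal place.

31.2 m

The focal length stays 13.6 mm; the relevant sensor dimension is now h = 4.55 mm. Object distance dₒ = 93.2 m = 93200 mm.
Thin-lens field height W = h·(dₒ − f)/f = 4.55 × (93200 − 13.6)/13.6 ≈ 31176.332 mm = 31.1763 m.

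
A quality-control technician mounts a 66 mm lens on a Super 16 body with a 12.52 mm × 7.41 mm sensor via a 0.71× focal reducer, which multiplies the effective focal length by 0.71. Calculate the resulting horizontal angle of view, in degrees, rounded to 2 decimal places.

15.22°

Effective focal length f = 66 × 0.71 = 46.86 mm.
α = 2·arctan(12.52 / (2 × 46.86)) = 2·arctan(0.13359) ≈ 15.2181°.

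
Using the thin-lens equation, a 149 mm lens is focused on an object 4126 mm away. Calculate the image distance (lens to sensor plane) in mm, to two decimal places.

1/dᵢ = 1/f − 1/dₒ = 1/149 − 1/4126 = 0.0064690 mm⁻¹.
dᵢ = 1/0.0064690 ≈ 154.5823 mm.

154.58 mm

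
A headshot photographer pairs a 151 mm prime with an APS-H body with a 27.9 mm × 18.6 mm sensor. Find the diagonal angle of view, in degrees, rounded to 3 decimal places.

Sensor diagonal = √(27.9² + 18.6²) = √1124.3700 ≈ 33.5316 mm.
Angle of view α = 2·arctan(d/2f) with d = 33.5316 mm and f = 151 mm.
d/2f = 0.11103; arctan(0.11103) ≈ 6.3357°, so α ≈ 12.6714°.

12.671°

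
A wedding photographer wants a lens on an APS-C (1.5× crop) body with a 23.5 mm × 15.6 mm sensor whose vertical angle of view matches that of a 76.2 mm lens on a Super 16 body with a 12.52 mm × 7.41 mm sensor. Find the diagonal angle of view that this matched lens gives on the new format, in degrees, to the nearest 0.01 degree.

Equal vertical AOV ⇒ f₂ = f₁ · 15.6/7.41 = 76.2 × 2.10526 ≈ 160.4211 mm.
Sensor diagonal = √(23.5² + 15.6²) = √795.6100 ≈ 28.2066 mm.
Diagonal AOV on the new format = 2·arctan(28.2066 / (2 × 160.4211)) = 2·arctan(0.08791) ≈ 10.0484°.

10.05°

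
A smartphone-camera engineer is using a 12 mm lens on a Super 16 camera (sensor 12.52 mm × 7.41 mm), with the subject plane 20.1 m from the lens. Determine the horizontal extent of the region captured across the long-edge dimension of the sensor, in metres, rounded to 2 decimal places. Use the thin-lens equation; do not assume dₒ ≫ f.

dₒ: 20.1 m = 20100 mm.
Similar triangles through the lens centre give W/dₒ = w/dᵢ; with 1/f = 1/dₒ + 1/dᵢ this gives W = w·(dₒ − f)/f.
W = 12.52 mm × (20100 − 12) / 12 = 12.52 × 1674.0000 ≈ 20958.480 mm = 20.9585 m.

20.96 m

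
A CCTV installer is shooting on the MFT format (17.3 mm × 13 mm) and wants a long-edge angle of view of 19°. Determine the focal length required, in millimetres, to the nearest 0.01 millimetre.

From α = 2·arctan(w/2f) we get f = w / (2·tan(α/2)).
With w = 17.3 mm and α/2 = 9.5°, tan(α/2) ≈ 0.16734, so f ≈ 17.3 / 0.33469 ≈ 51.6904 mm.

51.69 mm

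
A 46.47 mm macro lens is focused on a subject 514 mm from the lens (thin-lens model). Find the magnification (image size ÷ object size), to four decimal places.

0.0994×

Thin lens: 1/f = 1/dₒ + 1/dᵢ → 1/dᵢ = 1/46.47 − 1/514 = 0.0195737 mm⁻¹, so dᵢ ≈ 51.0889 mm.
Magnification m = dᵢ/dₒ = 51.0889/514 ≈ 0.09939.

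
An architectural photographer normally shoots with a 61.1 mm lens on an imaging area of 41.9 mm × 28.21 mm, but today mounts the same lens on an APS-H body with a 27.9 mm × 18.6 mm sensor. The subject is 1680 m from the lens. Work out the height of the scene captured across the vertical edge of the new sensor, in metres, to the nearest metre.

The focal length stays 61.1 mm; the relevant sensor dimension is now h = 18.6 mm. Object distance dₒ = 1680 m = 1.68e+06 mm.
Thin-lens field height W = h·(dₒ − f)/f = 18.6 × (1.68e+06 − 61.1)/61.1 ≈ 511405.295 mm = 511.405 m.

511 m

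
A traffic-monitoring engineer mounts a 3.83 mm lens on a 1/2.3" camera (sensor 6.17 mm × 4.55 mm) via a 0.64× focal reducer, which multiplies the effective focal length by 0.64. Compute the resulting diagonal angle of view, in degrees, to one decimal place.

Effective focal length f = 3.83 × 0.64 = 2.4512 mm.
Sensor diagonal = √(6.17² + 4.55²) = √58.7714 ≈ 7.6663 mm.
α = 2·arctan(7.666 / (2 × 2.4512)) = 2·arctan(1.56378) ≈ 114.8039°.

114.8°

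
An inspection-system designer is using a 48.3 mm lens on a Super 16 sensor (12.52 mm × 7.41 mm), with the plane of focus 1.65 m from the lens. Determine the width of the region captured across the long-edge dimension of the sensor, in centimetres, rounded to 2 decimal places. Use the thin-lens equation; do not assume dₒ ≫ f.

dₒ: 1.65 m = 1650 mm.
Similar triangles through the lens centre give W/dₒ = w/dᵢ; with 1/f = 1/dₒ + 1/dᵢ this gives W = w·(dₒ − f)/f.
W = 12.52 mm × (1650 − 48.3) / 48.3 = 12.52 × 33.1615 ≈ 415.182 mm = 41.5182 cm.

41.52 cm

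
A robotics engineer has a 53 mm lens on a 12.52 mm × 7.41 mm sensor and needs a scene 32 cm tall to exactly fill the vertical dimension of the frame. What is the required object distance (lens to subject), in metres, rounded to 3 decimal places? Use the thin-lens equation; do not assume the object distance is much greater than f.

W: 32 cm = 320 mm.
Magnification m = h/W = dᵢ/dₒ; combined with 1/f = 1/dₒ + 1/dᵢ this gives dₒ = f·(1 + W/h).
dₒ = 53 mm × (1 + 320/7.41) = 53 × 44.1849 ≈ 2341.799 mm = 2.3418 m.

2.342 m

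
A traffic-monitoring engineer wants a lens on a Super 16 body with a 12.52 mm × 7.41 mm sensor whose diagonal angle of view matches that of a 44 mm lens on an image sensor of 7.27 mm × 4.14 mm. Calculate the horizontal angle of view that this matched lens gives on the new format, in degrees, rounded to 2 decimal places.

Sensor diagonal = √(7.27² + 4.14²) = √69.9925 ≈ 8.3662 mm.
Sensor diagonal = √(12.52² + 7.41²) = √211.6585 ≈ 14.5485 mm.
Equal diagonal AOV ⇒ f₂ = f₁ · 14.5485/8.3662 = 44 × 1.73897 ≈ 76.5147 mm.
Horizontal AOV on the new format = 2·arctan(12.52 / (2 × 76.5147)) = 2·arctan(0.08181) ≈ 9.3544°.

9.35°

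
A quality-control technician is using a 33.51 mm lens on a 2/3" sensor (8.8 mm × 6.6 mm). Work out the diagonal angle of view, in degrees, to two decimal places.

Sensor diagonal = √(8.8² + 6.6²) = √121.0000 ≈ 11.0000 mm.
Angle of view α = 2·arctan(d/2f) with d = 11.0000 mm and f = 33.51 mm.
d/2f = 0.16413; arctan(0.16413) ≈ 9.3209°, so α ≈ 18.6417°.

18.64°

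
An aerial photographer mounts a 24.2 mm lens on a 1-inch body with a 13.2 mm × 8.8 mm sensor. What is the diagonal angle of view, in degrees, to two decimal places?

36.30°

Sensor diagonal = √(13.2² + 8.8²) = √251.6800 ≈ 15.8644 mm.
Angle of view α = 2·arctan(d/2f) with d = 15.8644 mm and f = 24.2 mm.
d/2f = 0.32778; arctan(0.32778) ≈ 18.1480°, so α ≈ 36.2959°.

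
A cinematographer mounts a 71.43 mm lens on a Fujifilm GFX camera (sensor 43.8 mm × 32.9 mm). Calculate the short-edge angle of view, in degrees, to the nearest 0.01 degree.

Angle of view α = 2·arctan(h/2f) with h = 32.9 mm and f = 71.43 mm.
h/2f = 0.23030; arctan(0.23030) ≈ 12.9688°, so α ≈ 25.9377°.

25.94°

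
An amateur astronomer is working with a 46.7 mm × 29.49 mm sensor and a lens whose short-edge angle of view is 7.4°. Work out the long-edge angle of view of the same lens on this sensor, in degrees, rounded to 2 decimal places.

11.69°

From the short-edge AOV: f = 29.49 / (2·tan(3.7°)) = 29.49 / 0.12933 ≈ 228.0139 mm.
Long-edge AOV = 2·arctan(46.7 / (2 × 228.0139)) = 2·arctan(0.10241) ≈ 11.6941°.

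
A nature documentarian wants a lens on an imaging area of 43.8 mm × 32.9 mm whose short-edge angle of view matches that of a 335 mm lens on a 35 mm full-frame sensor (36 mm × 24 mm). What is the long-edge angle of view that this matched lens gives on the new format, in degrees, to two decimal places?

5.46°

Equal short-edge AOV ⇒ f₂ = f₁ · 32.9/24 = 335 × 1.37083 ≈ 459.2292 mm.
Long-edge AOV on the new format = 2·arctan(43.8 / (2 × 459.2292)) = 2·arctan(0.04769) ≈ 5.4606°.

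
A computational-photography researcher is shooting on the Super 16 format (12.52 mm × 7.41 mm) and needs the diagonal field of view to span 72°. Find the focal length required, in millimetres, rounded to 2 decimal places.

Sensor diagonal = √(12.52² + 7.41²) = √211.6585 ≈ 14.5485 mm.
From α = 2·arctan(d/2f) we get f = d / (2·tan(α/2)).
With d = 14.5485 mm and α/2 = 36°, tan(α/2) ≈ 0.72654, so f ≈ 14.5485 / 1.45309 ≈ 10.0121 mm.

10.01 mm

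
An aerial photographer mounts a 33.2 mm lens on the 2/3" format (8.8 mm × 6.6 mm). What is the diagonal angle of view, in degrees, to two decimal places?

18.81°

Sensor diagonal = √(8.8² + 6.6²) = √121.0000 ≈ 11.0000 mm.
Angle of view α = 2·arctan(d/2f) with d = 11.0000 mm and f = 33.2 mm.
d/2f = 0.16566; arctan(0.16566) ≈ 9.4063°, so α ≈ 18.8127°.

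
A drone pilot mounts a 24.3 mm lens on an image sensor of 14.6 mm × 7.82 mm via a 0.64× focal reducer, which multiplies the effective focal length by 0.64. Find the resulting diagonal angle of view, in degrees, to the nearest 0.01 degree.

Effective focal length f = 24.3 × 0.64 = 15.552 mm.
Sensor diagonal = √(14.6² + 7.82²) = √274.3124 ≈ 16.5624 mm.
α = 2·arctan(16.562 / (2 × 15.552)) = 2·arctan(0.53248) ≈ 56.0692°.

56.07°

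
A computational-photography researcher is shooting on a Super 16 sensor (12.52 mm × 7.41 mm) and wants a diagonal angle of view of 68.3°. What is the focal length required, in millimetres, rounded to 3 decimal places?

Sensor diagonal = √(12.52² + 7.41²) = √211.6585 ≈ 14.5485 mm.
From α = 2·arctan(d/2f) we get f = d / (2·tan(α/2)).
With d = 14.5485 mm and α/2 = 34.15°, tan(α/2) ≈ 0.67832, so f ≈ 14.5485 / 1.35665 ≈ 10.7238 mm.

10.724 mm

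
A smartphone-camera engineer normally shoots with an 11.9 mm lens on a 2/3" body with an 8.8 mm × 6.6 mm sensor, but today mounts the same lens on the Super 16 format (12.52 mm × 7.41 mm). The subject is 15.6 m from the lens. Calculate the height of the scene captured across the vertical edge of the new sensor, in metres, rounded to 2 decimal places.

The focal length stays 11.9 mm; the relevant sensor dimension is now h = 7.41 mm. Object distance dₒ = 15.6 m = 15600 mm.
Thin-lens field height W = h·(dₒ − f)/f = 7.41 × (15600 − 11.9)/11.9 ≈ 9706.540 mm = 9.70654 m.

9.71 m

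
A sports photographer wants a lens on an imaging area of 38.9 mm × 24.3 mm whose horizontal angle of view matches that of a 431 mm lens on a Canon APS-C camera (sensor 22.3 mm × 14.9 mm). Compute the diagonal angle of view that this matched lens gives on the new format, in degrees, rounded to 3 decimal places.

3.494°

Equal horizontal AOV ⇒ f₂ = f₁ · 38.9/22.3 = 431 × 1.74439 ≈ 751.8341 mm.
Sensor diagonal = √(38.9² + 24.3²) = √2103.7000 ≈ 45.8661 mm.
Diagonal AOV on the new format = 2·arctan(45.8661 / (2 × 751.8341)) = 2·arctan(0.03050) ≈ 3.4943°.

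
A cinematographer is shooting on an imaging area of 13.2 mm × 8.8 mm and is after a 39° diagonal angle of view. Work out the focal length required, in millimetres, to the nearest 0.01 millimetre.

22.40 mm

Sensor diagonal = √(13.2² + 8.8²) = √251.6800 ≈ 15.8644 mm.
From α = 2·arctan(d/2f) we get f = d / (2·tan(α/2)).
With d = 15.8644 mm and α/2 = 19.5°, tan(α/2) ≈ 0.35412, so f ≈ 15.8644 / 0.70824 ≈ 22.3999 mm.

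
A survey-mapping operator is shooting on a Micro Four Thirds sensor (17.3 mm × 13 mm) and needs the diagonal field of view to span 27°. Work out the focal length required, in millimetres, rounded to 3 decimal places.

45.069 mm

Sensor diagonal = √(17.3² + 13²) = √468.2900 ≈ 21.6400 mm.
From α = 2·arctan(d/2f) we get f = d / (2·tan(α/2)).
With d = 21.6400 mm and α/2 = 13.5°, tan(α/2) ≈ 0.24008, so f ≈ 21.6400 / 0.48016 ≈ 45.0686 mm.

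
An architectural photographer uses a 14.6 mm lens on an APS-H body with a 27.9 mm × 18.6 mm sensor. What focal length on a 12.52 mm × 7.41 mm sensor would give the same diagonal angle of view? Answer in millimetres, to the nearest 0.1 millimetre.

6.3 mm

Sensor diagonal = √(27.9² + 18.6²) = √1124.3700 ≈ 33.5316 mm.
Sensor diagonal = √(12.52² + 7.41²) = √211.6585 ≈ 14.5485 mm.
Equal angle of view means equal diagonal/f ratio, so f₂ = f₁ · (diagonal₂/diagonal₁) = 14.6 × 14.5485/33.5316.
f₂ = 14.6 × 0.43387 ≈ 6.335 mm.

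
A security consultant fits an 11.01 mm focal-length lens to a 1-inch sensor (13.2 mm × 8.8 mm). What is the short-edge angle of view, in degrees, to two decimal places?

Angle of view α = 2·arctan(h/2f) with h = 8.8 mm and f = 11.01 mm.
h/2f = 0.39964; arctan(0.39964) ≈ 21.7835°, so α ≈ 43.5669°.

43.57°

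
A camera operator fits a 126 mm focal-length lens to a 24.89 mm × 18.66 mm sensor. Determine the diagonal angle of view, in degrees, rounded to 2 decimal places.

14.07°

Sensor diagonal = √(24.89² + 18.66²) = √967.7077 ≈ 31.1080 mm.
Angle of view α = 2·arctan(d/2f) with d = 31.1080 mm and f = 126 mm.
d/2f = 0.12344; arctan(0.12344) ≈ 7.0372°, so α ≈ 14.0745°.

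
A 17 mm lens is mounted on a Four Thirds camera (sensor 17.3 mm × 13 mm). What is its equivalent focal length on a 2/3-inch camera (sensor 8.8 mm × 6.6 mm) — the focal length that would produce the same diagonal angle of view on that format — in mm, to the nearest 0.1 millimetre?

Sensor diagonal = √(17.3² + 13²) = √468.2900 ≈ 21.6400 mm.
Sensor diagonal = √(8.8² + 6.6²) = √121.0000 ≈ 11.0000 mm.
Equal angle of view means equal diagonal/f ratio, so f₂ = f₁ · (diagonal₂/diagonal₁) = 17 × 11.0000/21.6400.
f₂ = 17 × 0.50832 ≈ 8.641 mm.

8.6 mm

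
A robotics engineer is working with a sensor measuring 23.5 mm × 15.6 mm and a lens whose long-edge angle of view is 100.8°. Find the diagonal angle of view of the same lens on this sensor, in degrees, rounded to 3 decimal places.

110.848°

From the long-edge AOV: f = 23.5 / (2·tan(50.4°)) = 23.5 / 2.41758 ≈ 9.7204 mm.
Sensor diagonal = √(23.5² + 15.6²) = √795.6100 ≈ 28.2066 mm.
Diagonal AOV = 2·arctan(28.2066 / (2 × 9.7204)) = 2·arctan(1.45089) ≈ 110.8482°.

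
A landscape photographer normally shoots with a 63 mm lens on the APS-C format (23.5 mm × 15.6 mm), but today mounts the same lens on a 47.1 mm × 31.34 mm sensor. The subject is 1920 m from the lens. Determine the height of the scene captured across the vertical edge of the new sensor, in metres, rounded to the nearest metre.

The focal length stays 63 mm; the relevant sensor dimension is now h = 31.34 mm. Object distance dₒ = 1920 m = 1.92e+06 mm.
Thin-lens field height W = h·(dₒ − f)/f = 31.34 × (1.92e+06 − 63)/63 ≈ 955092.470 mm = 955.092 m.

955 m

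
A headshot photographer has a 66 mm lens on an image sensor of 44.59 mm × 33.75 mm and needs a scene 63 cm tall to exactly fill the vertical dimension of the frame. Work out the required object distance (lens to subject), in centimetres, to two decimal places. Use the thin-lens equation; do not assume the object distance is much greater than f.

W: 63 cm = 630 mm.
Magnification m = h/W = dᵢ/dₒ; combined with 1/f = 1/dₒ + 1/dᵢ this gives dₒ = f·(1 + W/h).
dₒ = 66 mm × (1 + 630/33.75) = 66 × 19.6667 ≈ 1298.000 mm = 129.8 cm.

129.80 cm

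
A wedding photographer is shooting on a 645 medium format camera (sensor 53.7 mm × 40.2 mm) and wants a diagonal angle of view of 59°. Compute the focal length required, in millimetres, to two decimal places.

Sensor diagonal = √(53.7² + 40.2²) = √4499.7300 ≈ 67.0800 mm.
From α = 2·arctan(d/2f) we get f = d / (2·tan(α/2)).
With d = 67.0800 mm and α/2 = 29.5°, tan(α/2) ≈ 0.56577, so f ≈ 67.0800 / 1.13155 ≈ 59.2818 mm.

59.28 mm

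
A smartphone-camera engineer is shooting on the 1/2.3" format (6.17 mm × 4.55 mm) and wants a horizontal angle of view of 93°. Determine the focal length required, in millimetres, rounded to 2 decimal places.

2.93 mm

From α = 2·arctan(w/2f) we get f = w / (2·tan(α/2)).
With w = 6.17 mm and α/2 = 46.5°, tan(α/2) ≈ 1.05378, so f ≈ 6.17 / 2.10756 ≈ 2.9276 mm.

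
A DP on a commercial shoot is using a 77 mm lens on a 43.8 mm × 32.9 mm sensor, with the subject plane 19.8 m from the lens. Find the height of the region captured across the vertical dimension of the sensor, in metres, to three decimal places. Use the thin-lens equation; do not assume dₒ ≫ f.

8.427 m

dₒ: 19.8 m = 19800 mm.
Similar triangles through the lens centre give W/dₒ = h/dᵢ; with 1/f = 1/dₒ + 1/dᵢ this gives W = h·(dₒ − f)/f.
W = 32.9 mm × (19800 − 77) / 77 = 32.9 × 256.1429 ≈ 8427.100 mm = 8.4271 m.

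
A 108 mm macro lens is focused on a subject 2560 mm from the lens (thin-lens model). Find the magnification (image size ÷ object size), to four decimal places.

0.0440×

Thin lens: 1/f = 1/dₒ + 1/dᵢ → 1/dᵢ = 1/108 − 1/2560 = 0.0088686 mm⁻¹, so dᵢ ≈ 112.7569 mm.
Magnification m = dᵢ/dₒ = 112.7569/2560 ≈ 0.04405.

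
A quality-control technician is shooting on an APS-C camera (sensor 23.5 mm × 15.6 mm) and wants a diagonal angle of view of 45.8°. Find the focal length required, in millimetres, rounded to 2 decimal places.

Sensor diagonal = √(23.5² + 15.6²) = √795.6100 ≈ 28.2066 mm.
From α = 2·arctan(d/2f) we get f = d / (2·tan(α/2)).
With d = 28.2066 mm and α/2 = 22.9°, tan(α/2) ≈ 0.42242, so f ≈ 28.2066 / 0.84483 ≈ 33.3871 mm.

33.39 mm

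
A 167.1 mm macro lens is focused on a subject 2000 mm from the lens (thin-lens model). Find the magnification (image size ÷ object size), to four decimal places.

Thin lens: 1/f = 1/dₒ + 1/dᵢ → 1/dᵢ = 1/167.1 − 1/2000 = 0.0054844 mm⁻¹, so dᵢ ≈ 182.3340 mm.
Magnification m = dᵢ/dₒ = 182.3340/2000 ≈ 0.09117.

0.0912×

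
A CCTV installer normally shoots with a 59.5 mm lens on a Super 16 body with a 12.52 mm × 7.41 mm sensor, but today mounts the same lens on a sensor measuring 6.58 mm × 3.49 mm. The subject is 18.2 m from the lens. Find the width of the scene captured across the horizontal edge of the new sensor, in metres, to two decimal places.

2.01 m

The focal length stays 59.5 mm; the relevant sensor dimension is now w = 6.58 mm. Object distance dₒ = 18.2 m = 18200 mm.
Thin-lens field width W = w·(dₒ − f)/f = 6.58 × (18200 − 59.5)/59.5 ≈ 2006.126 mm = 2.00613 m.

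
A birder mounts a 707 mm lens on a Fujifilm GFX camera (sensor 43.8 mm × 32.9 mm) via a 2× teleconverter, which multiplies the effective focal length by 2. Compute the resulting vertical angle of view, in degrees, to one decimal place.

1.3°

Effective focal length f = 707 × 2 = 1414 mm.
α = 2·arctan(32.9 / (2 × 1414)) = 2·arctan(0.01163) ≈ 1.3331°.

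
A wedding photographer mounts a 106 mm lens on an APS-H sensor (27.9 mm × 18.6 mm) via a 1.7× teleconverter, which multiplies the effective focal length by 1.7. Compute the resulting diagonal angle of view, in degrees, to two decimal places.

10.63°

Effective focal length f = 106 × 1.7 = 180.2 mm.
Sensor diagonal = √(27.9² + 18.6²) = √1124.3700 ≈ 33.5316 mm.
α = 2·arctan(33.532 / (2 × 180.2)) = 2·arctan(0.09304) ≈ 10.6310°.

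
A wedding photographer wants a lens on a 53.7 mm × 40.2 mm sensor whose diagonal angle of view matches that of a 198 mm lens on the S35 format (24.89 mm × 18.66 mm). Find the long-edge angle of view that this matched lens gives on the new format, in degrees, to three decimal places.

Sensor diagonal = √(24.89² + 18.66²) = √967.7077 ≈ 31.1080 mm.
Sensor diagonal = √(53.7² + 40.2²) = √4499.7300 ≈ 67.0800 mm.
Equal diagonal AOV ⇒ f₂ = f₁ · 67.0800/31.1080 = 198 × 2.15636 ≈ 426.9591 mm.
Long-edge AOV on the new format = 2·arctan(53.7 / (2 × 426.9591)) = 2·arctan(0.06289) ≈ 7.1968°.

7.197°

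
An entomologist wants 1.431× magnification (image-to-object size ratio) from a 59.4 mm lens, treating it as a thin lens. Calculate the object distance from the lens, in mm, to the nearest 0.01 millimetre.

With m = dᵢ/dₒ and 1/f = 1/dₒ + 1/dᵢ, substituting dᵢ = m·dₒ gives 1/f = (1 + 1/m)/dₒ, hence dₒ = f·(1 + 1/m).
dₒ = 59.4 × (1 + 1/1.431) = 59.4 × 1.69881 ≈ 100.909 mm.

100.91 mm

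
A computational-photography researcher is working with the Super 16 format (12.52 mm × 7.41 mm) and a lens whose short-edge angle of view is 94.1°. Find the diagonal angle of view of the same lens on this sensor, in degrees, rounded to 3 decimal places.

129.266°

From the short-edge AOV: f = 7.41 / (2·tan(47.05°)) = 7.41 / 2.14849 ≈ 3.4489 mm.
Sensor diagonal = √(12.52² + 7.41²) = √211.6585 ≈ 14.5485 mm.
Diagonal AOV = 2·arctan(14.5485 / (2 × 3.4489)) = 2·arctan(2.10913) ≈ 129.2660°.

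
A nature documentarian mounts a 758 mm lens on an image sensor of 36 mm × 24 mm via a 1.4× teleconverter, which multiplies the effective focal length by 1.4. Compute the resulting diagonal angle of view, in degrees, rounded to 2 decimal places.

2.34°

Effective focal length f = 758 × 1.4 = 1061.2 mm.
Sensor diagonal = √(36² + 24²) = √1872.0000 ≈ 43.2666 mm.
α = 2·arctan(43.267 / (2 × 1061.2)) = 2·arctan(0.02039) ≈ 2.3357°.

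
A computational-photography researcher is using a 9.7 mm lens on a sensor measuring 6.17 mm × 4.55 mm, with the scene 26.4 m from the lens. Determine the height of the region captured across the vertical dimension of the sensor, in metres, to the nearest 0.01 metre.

dₒ: 26.4 m = 26400 mm.
Similar triangles through the lens centre give W/dₒ = h/dᵢ; with 1/f = 1/dₒ + 1/dᵢ this gives W = h·(dₒ − f)/f.
W = 4.55 mm × (26400 − 9.7) / 9.7 = 4.55 × 2720.6495 ≈ 12378.955 mm = 12.379 m.

12.38 m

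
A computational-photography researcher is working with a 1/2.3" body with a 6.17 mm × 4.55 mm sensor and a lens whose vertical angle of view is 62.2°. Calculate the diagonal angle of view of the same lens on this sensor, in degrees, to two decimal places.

From the vertical AOV: f = 4.55 / (2·tan(31.1°)) = 4.55 / 1.20648 ≈ 3.7713 mm.
Sensor diagonal = √(6.17² + 4.55²) = √58.7714 ≈ 7.6663 mm.
Diagonal AOV = 2·arctan(7.6663 / (2 × 3.7713)) = 2·arctan(1.01639) ≈ 90.9315°.

90.93°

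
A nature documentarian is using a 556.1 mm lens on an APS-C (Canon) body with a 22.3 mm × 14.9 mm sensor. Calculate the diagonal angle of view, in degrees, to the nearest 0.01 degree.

2.76°

Sensor diagonal = √(22.3² + 14.9²) = √719.3000 ≈ 26.8198 mm.
Angle of view α = 2·arctan(d/2f) with d = 26.8198 mm and f = 556.1 mm.
d/2f = 0.02411; arctan(0.02411) ≈ 1.3814°, so α ≈ 2.7627°.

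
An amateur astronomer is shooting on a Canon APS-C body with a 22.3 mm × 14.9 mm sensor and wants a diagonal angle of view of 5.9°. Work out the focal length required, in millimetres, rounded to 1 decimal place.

260.2 mm

Sensor diagonal = √(22.3² + 14.9²) = √719.3000 ≈ 26.8198 mm.
From α = 2·arctan(d/2f) we get f = d / (2·tan(α/2)).
With d = 26.8198 mm and α/2 = 2.95°, tan(α/2) ≈ 0.05153, so f ≈ 26.8198 / 0.10307 ≈ 260.2206 mm.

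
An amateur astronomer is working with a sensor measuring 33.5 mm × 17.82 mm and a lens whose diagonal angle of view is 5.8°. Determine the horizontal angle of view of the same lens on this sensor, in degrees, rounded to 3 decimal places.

5.122°

Sensor diagonal = √(33.5² + 17.82²) = √1439.8024 ≈ 37.9447 mm.
From the diagonal AOV: f = 37.9447 / (2·tan(2.9°)) = 37.9447 / 0.10132 ≈ 374.5200 mm.
Horizontal AOV = 2·arctan(33.5 / (2 × 374.5200)) = 2·arctan(0.04472) ≈ 5.1216°.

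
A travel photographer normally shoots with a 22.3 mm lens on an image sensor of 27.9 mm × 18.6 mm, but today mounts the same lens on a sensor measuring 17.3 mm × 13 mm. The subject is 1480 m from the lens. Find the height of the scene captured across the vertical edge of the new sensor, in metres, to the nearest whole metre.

The focal length stays 22.3 mm; the relevant sensor dimension is now h = 13 mm. Object distance dₒ = 1480 m = 1.48e+06 mm.
Thin-lens field height W = h·(dₒ − f)/f = 13 × (1.48e+06 − 22.3)/22.3 ≈ 862767.269 mm = 862.767 m.

863 m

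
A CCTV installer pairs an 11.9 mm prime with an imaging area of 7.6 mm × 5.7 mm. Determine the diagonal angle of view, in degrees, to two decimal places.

43.52°

Sensor diagonal = √(7.6² + 5.7²) = √90.2500 ≈ 9.5000 mm.
Angle of view α = 2·arctan(d/2f) with d = 9.5000 mm and f = 11.9 mm.
d/2f = 0.39916; arctan(0.39916) ≈ 21.7599°, so α ≈ 43.5198°.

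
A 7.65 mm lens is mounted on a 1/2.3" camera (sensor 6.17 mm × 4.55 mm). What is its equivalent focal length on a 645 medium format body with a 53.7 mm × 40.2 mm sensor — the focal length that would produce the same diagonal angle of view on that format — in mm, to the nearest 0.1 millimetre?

66.9 mm

Sensor diagonal = √(6.17² + 4.55²) = √58.7714 ≈ 7.6663 mm.
Sensor diagonal = √(53.7² + 40.2²) = √4499.7300 ≈ 67.0800 mm.
Equal angle of view means equal diagonal/f ratio, so f₂ = f₁ · (diagonal₂/diagonal₁) = 7.65 × 67.0800/7.6663.
f₂ = 7.65 × 8.75004 ≈ 66.938 mm.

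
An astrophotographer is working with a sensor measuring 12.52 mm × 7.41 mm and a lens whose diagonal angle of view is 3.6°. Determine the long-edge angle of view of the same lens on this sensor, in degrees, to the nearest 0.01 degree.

Sensor diagonal = √(12.52² + 7.41²) = √211.6585 ≈ 14.5485 mm.
From the diagonal AOV: f = 14.5485 / (2·tan(1.8°)) = 14.5485 / 0.06285 ≈ 231.4702 mm.
Long-edge AOV = 2·arctan(12.52 / (2 × 231.4702)) = 2·arctan(0.02704) ≈ 3.0983°.

3.10°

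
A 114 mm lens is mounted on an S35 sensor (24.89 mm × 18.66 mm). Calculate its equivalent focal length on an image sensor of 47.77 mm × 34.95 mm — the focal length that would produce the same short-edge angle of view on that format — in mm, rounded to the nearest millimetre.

Equal angle of view means equal height/f ratio, so f₂ = f₁ · (height₂/height₁) = 114 × 34.95/18.66.
f₂ = 114 × 1.87299 ≈ 213.521 mm.

214 mm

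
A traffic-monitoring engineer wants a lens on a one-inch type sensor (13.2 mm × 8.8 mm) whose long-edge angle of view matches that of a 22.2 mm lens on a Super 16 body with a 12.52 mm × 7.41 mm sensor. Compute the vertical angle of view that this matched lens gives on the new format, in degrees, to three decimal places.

21.293°

Equal long-edge AOV ⇒ f₂ = f₁ · 13.2/12.52 = 22.2 × 1.05431 ≈ 23.4058 mm.
Vertical AOV on the new format = 2·arctan(8.8 / (2 × 23.4058)) = 2·arctan(0.18799) ≈ 21.2933°.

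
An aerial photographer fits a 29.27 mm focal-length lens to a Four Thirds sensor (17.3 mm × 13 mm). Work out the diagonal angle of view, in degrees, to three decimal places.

Sensor diagonal = √(17.3² + 13²) = √468.2900 ≈ 21.6400 mm.
Angle of view α = 2·arctan(d/2f) with d = 21.6400 mm and f = 29.27 mm.
d/2f = 0.36966; arctan(0.36966) ≈ 20.2874°, so α ≈ 40.5749°.

40.575°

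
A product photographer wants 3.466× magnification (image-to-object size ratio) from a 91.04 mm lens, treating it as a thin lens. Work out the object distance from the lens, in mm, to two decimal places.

With m = dᵢ/dₒ and 1/f = 1/dₒ + 1/dᵢ, substituting dᵢ = m·dₒ gives 1/f = (1 + 1/m)/dₒ, hence dₒ = f·(1 + 1/m).
dₒ = 91.04 × (1 + 1/3.466) = 91.04 × 1.28852 ≈ 117.307 mm.

117.31 mm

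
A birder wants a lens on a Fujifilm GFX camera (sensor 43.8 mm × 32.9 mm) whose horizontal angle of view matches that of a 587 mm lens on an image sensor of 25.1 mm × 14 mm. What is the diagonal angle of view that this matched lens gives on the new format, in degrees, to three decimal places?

3.063°

Equal horizontal AOV ⇒ f₂ = f₁ · 43.8/25.1 = 587 × 1.74502 ≈ 1024.3267 mm.
Sensor diagonal = √(43.8² + 32.9²) = √3000.8500 ≈ 54.7800 mm.
Diagonal AOV on the new format = 2·arctan(54.7800 / (2 × 1024.3267)) = 2·arctan(0.02674) ≈ 3.0634°.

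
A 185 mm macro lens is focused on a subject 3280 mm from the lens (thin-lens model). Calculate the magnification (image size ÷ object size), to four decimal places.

0.0598×

Thin lens: 1/f = 1/dₒ + 1/dᵢ → 1/dᵢ = 1/185 − 1/3280 = 0.0051005 mm⁻¹, so dᵢ ≈ 196.0582 mm.
Magnification m = dᵢ/dₒ = 196.0582/3280 ≈ 0.05977.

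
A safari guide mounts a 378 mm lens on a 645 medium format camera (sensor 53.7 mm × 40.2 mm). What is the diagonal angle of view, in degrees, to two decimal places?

10.14°

Sensor diagonal = √(53.7² + 40.2²) = √4499.7300 ≈ 67.0800 mm.
Angle of view α = 2·arctan(d/2f) with d = 67.0800 mm and f = 378 mm.
d/2f = 0.08873; arctan(0.08873) ≈ 5.0706°, so α ≈ 10.1412°.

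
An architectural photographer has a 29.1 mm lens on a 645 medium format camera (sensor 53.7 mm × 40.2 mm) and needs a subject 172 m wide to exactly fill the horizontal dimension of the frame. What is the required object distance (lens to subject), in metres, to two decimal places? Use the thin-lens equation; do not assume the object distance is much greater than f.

93.24 m

W: 172 m = 172000 mm.
Magnification m = w/W = dᵢ/dₒ; combined with 1/f = 1/dₒ + 1/dᵢ this gives dₒ = f·(1 + W/w).
dₒ = 29.1 mm × (1 + 172000/53.7) = 29.1 × 3203.9795 ≈ 93235.804 mm = 93.2358 m.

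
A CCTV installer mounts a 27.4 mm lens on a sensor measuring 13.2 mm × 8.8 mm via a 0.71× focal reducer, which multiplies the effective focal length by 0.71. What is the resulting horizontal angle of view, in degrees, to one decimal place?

37.5°

Effective focal length f = 27.4 × 0.71 = 19.454 mm.
α = 2·arctan(13.2 / (2 × 19.454)) = 2·arctan(0.33926) ≈ 37.4802°.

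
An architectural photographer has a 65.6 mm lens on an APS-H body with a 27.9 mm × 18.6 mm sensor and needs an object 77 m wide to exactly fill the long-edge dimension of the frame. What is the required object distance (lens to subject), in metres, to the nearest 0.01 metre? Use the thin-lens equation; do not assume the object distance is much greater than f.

W: 77 m = 77000 mm.
Magnification m = w/W = dᵢ/dₒ; combined with 1/f = 1/dₒ + 1/dᵢ this gives dₒ = f·(1 + W/w).
dₒ = 65.6 mm × (1 + 77000/27.9) = 65.6 × 2760.8566 ≈ 181112.195 mm = 181.112 m.

181.11 m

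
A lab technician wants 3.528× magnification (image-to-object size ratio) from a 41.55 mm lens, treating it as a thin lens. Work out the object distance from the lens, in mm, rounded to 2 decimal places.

With m = dᵢ/dₒ and 1/f = 1/dₒ + 1/dᵢ, substituting dᵢ = m·dₒ gives 1/f = (1 + 1/m)/dₒ, hence dₒ = f·(1 + 1/m).
dₒ = 41.55 × (1 + 1/3.528) = 41.55 × 1.28345 ≈ 53.327 mm.

53.33 mm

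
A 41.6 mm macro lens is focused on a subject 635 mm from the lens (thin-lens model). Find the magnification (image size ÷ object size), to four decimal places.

0.0701×

Thin lens: 1/f = 1/dₒ + 1/dᵢ → 1/dᵢ = 1/41.6 − 1/635 = 0.0224637 mm⁻¹, so dᵢ ≈ 44.5163 mm.
Magnification m = dᵢ/dₒ = 44.5163/635 ≈ 0.07010.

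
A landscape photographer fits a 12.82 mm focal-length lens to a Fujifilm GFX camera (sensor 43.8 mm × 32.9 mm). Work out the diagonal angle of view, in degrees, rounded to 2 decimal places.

Sensor diagonal = √(43.8² + 32.9²) = √3000.8500 ≈ 54.7800 mm.
Angle of view α = 2·arctan(d/2f) with d = 54.7800 mm and f = 12.82 mm.
d/2f = 2.13651; arctan(2.13651) ≈ 64.9179°, so α ≈ 129.8357°.

129.84°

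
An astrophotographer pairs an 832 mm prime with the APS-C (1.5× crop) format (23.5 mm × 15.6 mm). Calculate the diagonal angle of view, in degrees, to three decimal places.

1.942°

Sensor diagonal = √(23.5² + 15.6²) = √795.6100 ≈ 28.2066 mm.
Angle of view α = 2·arctan(d/2f) with d = 28.2066 mm and f = 832 mm.
d/2f = 0.01695; arctan(0.01695) ≈ 0.9711°, so α ≈ 1.9423°.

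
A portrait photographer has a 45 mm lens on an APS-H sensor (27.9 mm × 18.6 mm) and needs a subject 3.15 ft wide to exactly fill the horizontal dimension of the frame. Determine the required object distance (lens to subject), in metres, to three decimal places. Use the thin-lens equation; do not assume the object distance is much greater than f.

1.594 m

W: 3.15 ft × 304.8 mm/ft = 960.12 mm.
Magnification m = w/W = dᵢ/dₒ; combined with 1/f = 1/dₒ + 1/dᵢ this gives dₒ = f·(1 + W/w).
dₒ = 45 mm × (1 + 960.12/27.9) = 45 × 35.4129 ≈ 1593.581 mm = 1.59358 m.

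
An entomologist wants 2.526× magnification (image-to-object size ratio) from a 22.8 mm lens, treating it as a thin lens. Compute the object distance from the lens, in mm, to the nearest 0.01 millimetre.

With m = dᵢ/dₒ and 1/f = 1/dₒ + 1/dᵢ, substituting dᵢ = m·dₒ gives 1/f = (1 + 1/m)/dₒ, hence dₒ = f·(1 + 1/m).
dₒ = 22.8 × (1 + 1/2.526) = 22.8 × 1.39588 ≈ 31.826 mm.

31.83 mm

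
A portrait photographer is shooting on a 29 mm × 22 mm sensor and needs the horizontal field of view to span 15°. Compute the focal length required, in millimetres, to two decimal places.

110.14 mm

From α = 2·arctan(w/2f) we get f = w / (2·tan(α/2)).
With w = 29 mm and α/2 = 7.5°, tan(α/2) ≈ 0.13165, so f ≈ 29 / 0.26330 ≈ 110.1384 mm.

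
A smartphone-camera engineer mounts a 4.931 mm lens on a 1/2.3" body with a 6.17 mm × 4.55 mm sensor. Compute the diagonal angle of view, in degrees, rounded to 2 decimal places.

75.72°

Sensor diagonal = √(6.17² + 4.55²) = √58.7714 ≈ 7.6663 mm.
Angle of view α = 2·arctan(d/2f) with d = 7.6663 mm and f = 4.931 mm.
d/2f = 0.77735; arctan(0.77735) ≈ 37.8598°, so α ≈ 75.7196°.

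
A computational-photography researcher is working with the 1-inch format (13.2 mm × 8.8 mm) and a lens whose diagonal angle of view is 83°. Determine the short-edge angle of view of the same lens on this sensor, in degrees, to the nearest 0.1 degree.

52.3°

Sensor diagonal = √(13.2² + 8.8²) = √251.6800 ≈ 15.8644 mm.
From the diagonal AOV: f = 15.8644 / (2·tan(41.5°)) = 15.8644 / 1.76945 ≈ 8.9657 mm.
Short-edge AOV = 2·arctan(8.8 / (2 × 8.9657)) = 2·arctan(0.49076) ≈ 52.2797°.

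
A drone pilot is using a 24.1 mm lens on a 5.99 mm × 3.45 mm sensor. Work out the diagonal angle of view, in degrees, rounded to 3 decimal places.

Sensor diagonal = √(5.99² + 3.45²) = √47.7826 ≈ 6.9125 mm.
Angle of view α = 2·arctan(d/2f) with d = 6.9125 mm and f = 24.1 mm.
d/2f = 0.14341; arctan(0.14341) ≈ 8.1613°, so α ≈ 16.3226°.

16.323°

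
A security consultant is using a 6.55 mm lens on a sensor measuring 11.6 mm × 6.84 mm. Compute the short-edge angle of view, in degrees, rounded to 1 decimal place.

55.1°

Angle of view α = 2·arctan(h/2f) with h = 6.84 mm and f = 6.55 mm.
h/2f = 0.52214; arctan(0.52214) ≈ 27.5707°, so α ≈ 55.1415°.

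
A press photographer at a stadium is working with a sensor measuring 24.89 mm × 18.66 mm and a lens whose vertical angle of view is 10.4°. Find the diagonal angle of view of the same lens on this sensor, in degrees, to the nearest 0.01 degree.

From the vertical AOV: f = 18.66 / (2·tan(5.2°)) = 18.66 / 0.18201 ≈ 102.5194 mm.
Sensor diagonal = √(24.89² + 18.66²) = √967.7077 ≈ 31.1080 mm.
Diagonal AOV = 2·arctan(31.1080 / (2 × 102.5194)) = 2·arctan(0.15172) ≈ 17.2540°.

17.25°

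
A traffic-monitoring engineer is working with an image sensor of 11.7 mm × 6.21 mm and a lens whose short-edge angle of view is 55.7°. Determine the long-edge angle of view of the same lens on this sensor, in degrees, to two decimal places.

From the short-edge AOV: f = 6.21 / (2·tan(27.85°)) = 6.21 / 1.05671 ≈ 5.8767 mm.
Long-edge AOV = 2·arctan(11.7 / (2 × 5.8767)) = 2·arctan(0.99545) ≈ 89.7389°.

89.74°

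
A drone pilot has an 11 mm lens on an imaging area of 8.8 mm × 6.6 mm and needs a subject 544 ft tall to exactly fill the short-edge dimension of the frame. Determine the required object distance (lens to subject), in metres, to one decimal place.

W: 544 ft × 304.8 mm/ft = 165811.19 mm.
Magnification m = h/W = dᵢ/dₒ; combined with 1/f = 1/dₒ + 1/dᵢ this gives dₒ = f·(1 + W/h).
dₒ = 11 mm × (1 + 165811/6.6) = 11 × 25123.9083 ≈ 276362.991 mm = 276.363 m.

276.4 m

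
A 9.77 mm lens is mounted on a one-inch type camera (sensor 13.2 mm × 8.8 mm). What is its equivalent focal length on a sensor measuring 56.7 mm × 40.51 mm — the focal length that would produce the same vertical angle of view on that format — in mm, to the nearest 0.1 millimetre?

45.0 mm

Equal angle of view means equal height/f ratio, so f₂ = f₁ · (height₂/height₁) = 9.77 × 40.51/8.8.
f₂ = 9.77 × 4.60341 ≈ 44.975 mm.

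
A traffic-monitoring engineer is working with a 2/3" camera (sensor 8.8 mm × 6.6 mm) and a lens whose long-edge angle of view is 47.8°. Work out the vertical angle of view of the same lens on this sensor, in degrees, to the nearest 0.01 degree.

From the long-edge AOV: f = 8.8 / (2·tan(23.9°)) = 8.8 / 0.88628 ≈ 9.9292 mm.
Vertical AOV = 2·arctan(6.6 / (2 × 9.9292)) = 2·arctan(0.33235) ≈ 36.7689°.

36.77°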